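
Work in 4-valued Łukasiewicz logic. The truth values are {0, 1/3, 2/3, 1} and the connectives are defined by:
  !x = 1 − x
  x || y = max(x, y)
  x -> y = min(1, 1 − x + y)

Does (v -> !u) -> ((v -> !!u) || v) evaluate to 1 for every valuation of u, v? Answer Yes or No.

Counterexample: take u = 0, v = 1/3.
!u = !0 = 1
v -> !u = 1/3 -> 1 = 1
!u = !0 = 1
!!u = !1 = 0
v -> !!u = 1/3 -> 0 = 2/3
(v -> !!u) || v = 2/3 || 1/3 = 2/3
(v -> !u) -> ((v -> !!u) || v) = 1 -> 2/3 = 2/3
This gives 2/3 ≠ 1.

No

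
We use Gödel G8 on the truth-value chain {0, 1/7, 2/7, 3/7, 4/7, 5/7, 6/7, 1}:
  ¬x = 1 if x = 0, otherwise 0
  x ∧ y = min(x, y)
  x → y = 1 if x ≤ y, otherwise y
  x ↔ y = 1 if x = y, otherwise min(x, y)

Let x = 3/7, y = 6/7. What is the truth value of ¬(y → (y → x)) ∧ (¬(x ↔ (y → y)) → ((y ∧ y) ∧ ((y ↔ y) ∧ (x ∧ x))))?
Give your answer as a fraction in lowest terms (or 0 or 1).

0

y → x = 6/7 → 3/7 = 3/7
y → (y → x) = 6/7 → 3/7 = 3/7
¬(y → (y → x)) = ¬3/7 = 0
y → y = 6/7 → 6/7 = 1
x ↔ (y → y) = 3/7 ↔ 1 = 3/7
¬(x ↔ (y → y)) = ¬3/7 = 0
y ∧ y = 6/7 ∧ 6/7 = 6/7
y ↔ y = 6/7 ↔ 6/7 = 1
x ∧ x = 3/7 ∧ 3/7 = 3/7
(y ↔ y) ∧ (x ∧ x) = 1 ∧ 3/7 = 3/7
(y ∧ y) ∧ ((y ↔ y) ∧ (x ∧ x)) = 6/7 ∧ 3/7 = 3/7
¬(x ↔ (y → y)) → ((y ∧ y) ∧ ((y ↔ y) ∧ (x ∧ x))) = 0 → 3/7 = 1
¬(y → (y → x)) ∧ (¬(x ↔ (y → y)) → ((y ∧ y) ∧ ((y ↔ y) ∧ (x ∧ x)))) = 0 ∧ 1 = 0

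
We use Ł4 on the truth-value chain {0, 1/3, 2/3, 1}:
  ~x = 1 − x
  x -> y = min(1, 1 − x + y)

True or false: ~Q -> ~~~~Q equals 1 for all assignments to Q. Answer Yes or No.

Counterexample: take Q = 0.
~Q = ~0 = 1
~Q = ~0 = 1
~~Q = ~1 = 0
~~~Q = ~0 = 1
~~~~Q = ~1 = 0
~Q -> ~~~~Q = 1 -> 0 = 0
This gives 0 ≠ 1.

No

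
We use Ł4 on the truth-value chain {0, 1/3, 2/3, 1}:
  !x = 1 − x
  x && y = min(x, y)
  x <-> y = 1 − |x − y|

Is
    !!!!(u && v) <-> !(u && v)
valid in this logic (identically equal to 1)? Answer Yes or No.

Counterexample: take u = 0, v = 0.
u && v = 0 && 0 = 0
!(u && v) = !0 = 1
!!(u && v) = !1 = 0
!!!(u && v) = !0 = 1
!!!!(u && v) = !1 = 0
u && v = 0 && 0 = 0
!(u && v) = !0 = 1
!!!!(u && v) <-> !(u && v) = 0 <-> 1 = 0
This gives 0 ≠ 1.

No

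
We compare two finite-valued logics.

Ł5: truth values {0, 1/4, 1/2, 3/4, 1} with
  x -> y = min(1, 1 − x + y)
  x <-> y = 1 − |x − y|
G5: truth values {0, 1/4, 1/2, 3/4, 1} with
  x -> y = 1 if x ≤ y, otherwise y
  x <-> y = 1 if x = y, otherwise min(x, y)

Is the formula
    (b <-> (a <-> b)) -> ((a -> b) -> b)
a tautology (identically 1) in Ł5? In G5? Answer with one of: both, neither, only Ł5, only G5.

In Ł5: at a = 0, b = 1/4 the value is 3/4 — not a tautology.
In G5: every assignment gives 1 — tautology.

only G5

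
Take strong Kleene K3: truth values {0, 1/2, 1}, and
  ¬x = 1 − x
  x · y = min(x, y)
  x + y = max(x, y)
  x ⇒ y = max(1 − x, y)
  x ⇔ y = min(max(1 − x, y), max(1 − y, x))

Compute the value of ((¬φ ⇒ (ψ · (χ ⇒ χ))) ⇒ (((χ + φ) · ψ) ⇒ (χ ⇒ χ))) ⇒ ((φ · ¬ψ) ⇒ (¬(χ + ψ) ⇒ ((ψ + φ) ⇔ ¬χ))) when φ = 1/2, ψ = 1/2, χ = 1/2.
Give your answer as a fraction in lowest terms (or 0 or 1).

¬φ = ¬1/2 = 1/2
χ ⇒ χ = 1/2 ⇒ 1/2 = 1/2
ψ · (χ ⇒ χ) = 1/2 · 1/2 = 1/2
¬φ ⇒ (ψ · (χ ⇒ χ)) = 1/2 ⇒ 1/2 = 1/2
χ + φ = 1/2 + 1/2 = 1/2
(χ + φ) · ψ = 1/2 · 1/2 = 1/2
χ ⇒ χ = 1/2 ⇒ 1/2 = 1/2
((χ + φ) · ψ) ⇒ (χ ⇒ χ) = 1/2 ⇒ 1/2 = 1/2
(¬φ ⇒ (ψ · (χ ⇒ χ))) ⇒ (((χ + φ) · ψ) ⇒ (χ ⇒ χ)) = 1/2 ⇒ 1/2 = 1/2
¬ψ = ¬1/2 = 1/2
φ · ¬ψ = 1/2 · 1/2 = 1/2
χ + ψ = 1/2 + 1/2 = 1/2
¬(χ + ψ) = ¬1/2 = 1/2
ψ + φ = 1/2 + 1/2 = 1/2
¬χ = ¬1/2 = 1/2
(ψ + φ) ⇔ ¬χ = 1/2 ⇔ 1/2 = 1/2
¬(χ + ψ) ⇒ ((ψ + φ) ⇔ ¬χ) = 1/2 ⇒ 1/2 = 1/2
(φ · ¬ψ) ⇒ (¬(χ + ψ) ⇒ ((ψ + φ) ⇔ ¬χ)) = 1/2 ⇒ 1/2 = 1/2
((¬φ ⇒ (ψ · (χ ⇒ χ))) ⇒ (((χ + φ) · ψ) ⇒ (χ ⇒ χ))) ⇒ ((φ · ¬ψ) ⇒ (¬(χ + ψ) ⇒ ((ψ + φ) ⇔ ¬χ))) = 1/2 ⇒ 1/2 = 1/2

1/2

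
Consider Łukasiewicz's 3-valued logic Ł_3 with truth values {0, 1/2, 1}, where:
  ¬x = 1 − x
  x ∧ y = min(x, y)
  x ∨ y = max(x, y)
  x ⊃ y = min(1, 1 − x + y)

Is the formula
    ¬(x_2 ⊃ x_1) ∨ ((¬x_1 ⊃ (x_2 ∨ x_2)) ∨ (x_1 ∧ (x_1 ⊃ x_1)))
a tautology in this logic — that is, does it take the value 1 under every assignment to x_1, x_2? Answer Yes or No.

Counterexample: take x_1 = 0, x_2 = 0.
x_2 ⊃ x_1 = 0 ⊃ 0 = 1
¬(x_2 ⊃ x_1) = ¬1 = 0
¬x_1 = ¬0 = 1
x_2 ∨ x_2 = 0 ∨ 0 = 0
¬x_1 ⊃ (x_2 ∨ x_2) = 1 ⊃ 0 = 0
x_1 ⊃ x_1 = 0 ⊃ 0 = 1
x_1 ∧ (x_1 ⊃ x_1) = 0 ∧ 1 = 0
(¬x_1 ⊃ (x_2 ∨ x_2)) ∨ (x_1 ∧ (x_1 ⊃ x_1)) = 0 ∨ 0 = 0
¬(x_2 ⊃ x_1) ∨ ((¬x_1 ⊃ (x_2 ∨ x_2)) ∨ (x_1 ∧ (x_1 ⊃ x_1))) = 0 ∨ 0 = 0
This gives 0 ≠ 1.

No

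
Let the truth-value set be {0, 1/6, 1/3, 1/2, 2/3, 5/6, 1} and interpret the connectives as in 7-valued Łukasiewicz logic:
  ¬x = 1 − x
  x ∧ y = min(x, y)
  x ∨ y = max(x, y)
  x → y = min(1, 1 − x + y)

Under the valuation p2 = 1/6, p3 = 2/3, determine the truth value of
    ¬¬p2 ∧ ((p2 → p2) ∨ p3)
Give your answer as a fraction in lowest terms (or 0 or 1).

¬p2 = ¬1/6 = 5/6
¬¬p2 = ¬5/6 = 1/6
p2 → p2 = 1/6 → 1/6 = 1
(p2 → p2) ∨ p3 = 1 ∨ 2/3 = 1
¬¬p2 ∧ ((p2 → p2) ∨ p3) = 1/6 ∧ 1 = 1/6

1/6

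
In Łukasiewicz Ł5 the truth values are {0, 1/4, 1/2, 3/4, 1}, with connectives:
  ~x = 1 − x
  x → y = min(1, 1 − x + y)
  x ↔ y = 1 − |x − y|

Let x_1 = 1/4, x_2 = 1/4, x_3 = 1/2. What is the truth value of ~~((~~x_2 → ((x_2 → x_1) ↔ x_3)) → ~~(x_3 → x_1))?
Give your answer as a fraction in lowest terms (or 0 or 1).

~x_2 = ~1/4 = 3/4
~~x_2 = ~3/4 = 1/4
x_2 → x_1 = 1/4 → 1/4 = 1
(x_2 → x_1) ↔ x_3 = 1 ↔ 1/2 = 1/2
~~x_2 → ((x_2 → x_1) ↔ x_3) = 1/4 → 1/2 = 1
x_3 → x_1 = 1/2 → 1/4 = 3/4
~(x_3 → x_1) = ~3/4 = 1/4
~~(x_3 → x_1) = ~1/4 = 3/4
(~~x_2 → ((x_2 → x_1) ↔ x_3)) → ~~(x_3 → x_1) = 1 → 3/4 = 3/4
~((~~x_2 → ((x_2 → x_1) ↔ x_3)) → ~~(x_3 → x_1)) = ~3/4 = 1/4
~~((~~x_2 → ((x_2 → x_1) ↔ x_3)) → ~~(x_3 → x_1)) = ~1/4 = 3/4

3/4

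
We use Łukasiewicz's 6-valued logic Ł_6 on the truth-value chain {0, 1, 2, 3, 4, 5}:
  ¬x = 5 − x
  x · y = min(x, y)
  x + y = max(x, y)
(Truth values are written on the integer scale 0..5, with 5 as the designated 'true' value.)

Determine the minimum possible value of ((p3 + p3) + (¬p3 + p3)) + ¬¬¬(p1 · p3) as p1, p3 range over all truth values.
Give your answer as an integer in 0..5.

3

Take p1 = 2, p3 = 2:
p3 + p3 = 2 + 2 = 2
¬p3 = ¬2 = 3
¬p3 + p3 = 3 + 2 = 3
(p3 + p3) + (¬p3 + p3) = 2 + 3 = 3
p1 · p3 = 2 · 2 = 2
¬(p1 · p3) = ¬2 = 3
¬¬(p1 · p3) = ¬3 = 2
¬¬¬(p1 · p3) = ¬2 = 3
((p3 + p3) + (¬p3 + p3)) + ¬¬¬(p1 · p3) = 3 + 3 = 3
No assignment yields a value below 3, so this is the minimum.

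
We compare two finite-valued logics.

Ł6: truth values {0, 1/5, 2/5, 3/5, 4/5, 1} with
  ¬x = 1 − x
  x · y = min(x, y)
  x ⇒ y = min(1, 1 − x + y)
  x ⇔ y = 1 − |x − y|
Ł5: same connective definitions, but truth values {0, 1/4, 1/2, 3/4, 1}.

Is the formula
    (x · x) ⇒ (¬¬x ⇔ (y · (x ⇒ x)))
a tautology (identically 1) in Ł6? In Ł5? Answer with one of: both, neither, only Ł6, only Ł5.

neither

In Ł6: at x = 3/5, y = 0 the value is 4/5 — not a tautology.
In Ł5: at x = 3/4, y = 0 the value is 1/2 — not a tautology.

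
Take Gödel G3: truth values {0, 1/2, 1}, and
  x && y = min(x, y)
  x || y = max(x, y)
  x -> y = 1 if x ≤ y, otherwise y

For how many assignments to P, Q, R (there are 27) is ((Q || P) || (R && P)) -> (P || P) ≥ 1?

18

value 1: 18 assignments (counts)
value 1/2: 3 assignments
value 0: 6 assignments
So 18 of the 27 assignments meet the threshold.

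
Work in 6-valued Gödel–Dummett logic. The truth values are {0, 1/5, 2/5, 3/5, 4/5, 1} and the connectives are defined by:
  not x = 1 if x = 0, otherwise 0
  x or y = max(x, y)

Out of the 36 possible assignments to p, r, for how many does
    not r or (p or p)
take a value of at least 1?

value 1: 11 assignments (counts)
value 4/5: 5 assignments
value 3/5: 5 assignments
value 2/5: 5 assignments
value 1/5: 5 assignments
value 0: 5 assignments
So 11 of the 36 assignments meet the threshold.

11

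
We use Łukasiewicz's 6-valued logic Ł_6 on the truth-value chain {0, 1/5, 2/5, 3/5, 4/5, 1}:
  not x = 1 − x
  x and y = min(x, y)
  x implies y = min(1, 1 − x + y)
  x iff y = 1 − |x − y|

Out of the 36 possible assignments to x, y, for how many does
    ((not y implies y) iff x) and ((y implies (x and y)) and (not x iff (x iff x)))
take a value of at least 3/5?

value 1: 1 assignment (counts)
value 4/5: 2 assignments (counts)
value 3/5: 4 assignments (counts)
value 2/5: 10 assignments
value 1/5: 10 assignments
value 0: 9 assignments
So 7 of the 36 assignments meet the threshold.

7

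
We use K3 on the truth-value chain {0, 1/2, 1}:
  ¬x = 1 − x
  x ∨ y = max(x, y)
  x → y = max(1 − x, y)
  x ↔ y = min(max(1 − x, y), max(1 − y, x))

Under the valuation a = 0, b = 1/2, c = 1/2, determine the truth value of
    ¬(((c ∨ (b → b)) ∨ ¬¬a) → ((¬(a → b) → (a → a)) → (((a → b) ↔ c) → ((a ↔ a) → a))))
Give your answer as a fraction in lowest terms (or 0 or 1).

1/2

b → b = 1/2 → 1/2 = 1/2
c ∨ (b → b) = 1/2 ∨ 1/2 = 1/2
¬a = ¬0 = 1
¬¬a = ¬1 = 0
(c ∨ (b → b)) ∨ ¬¬a = 1/2 ∨ 0 = 1/2
a → b = 0 → 1/2 = 1
¬(a → b) = ¬1 = 0
a → a = 0 → 0 = 1
¬(a → b) → (a → a) = 0 → 1 = 1
a → b = 0 → 1/2 = 1
(a → b) ↔ c = 1 ↔ 1/2 = 1/2
a ↔ a = 0 ↔ 0 = 1
(a ↔ a) → a = 1 → 0 = 0
((a → b) ↔ c) → ((a ↔ a) → a) = 1/2 → 0 = 1/2
(¬(a → b) → (a → a)) → (((a → b) ↔ c) → ((a ↔ a) → a)) = 1 → 1/2 = 1/2
((c ∨ (b → b)) ∨ ¬¬a) → ((¬(a → b) → (a → a)) → (((a → b) ↔ c) → ((a ↔ a) → a))) = 1/2 → 1/2 = 1/2
¬(((c ∨ (b → b)) ∨ ¬¬a) → ((¬(a → b) → (a → a)) → (((a → b) ↔ c) → ((a ↔ a) → a)))) = ¬1/2 = 1/2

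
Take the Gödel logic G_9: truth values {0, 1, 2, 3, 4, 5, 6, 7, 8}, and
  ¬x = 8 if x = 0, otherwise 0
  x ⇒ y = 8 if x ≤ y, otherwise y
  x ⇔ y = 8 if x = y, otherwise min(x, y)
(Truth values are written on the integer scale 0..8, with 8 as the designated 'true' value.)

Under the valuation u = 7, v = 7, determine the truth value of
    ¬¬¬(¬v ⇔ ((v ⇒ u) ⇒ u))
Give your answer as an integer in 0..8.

8

¬v = ¬7 = 0
v ⇒ u = 7 ⇒ 7 = 8
(v ⇒ u) ⇒ u = 8 ⇒ 7 = 7
¬v ⇔ ((v ⇒ u) ⇒ u) = 0 ⇔ 7 = 0
¬(¬v ⇔ ((v ⇒ u) ⇒ u)) = ¬0 = 8
¬¬(¬v ⇔ ((v ⇒ u) ⇒ u)) = ¬8 = 0
¬¬¬(¬v ⇔ ((v ⇒ u) ⇒ u)) = ¬0 = 8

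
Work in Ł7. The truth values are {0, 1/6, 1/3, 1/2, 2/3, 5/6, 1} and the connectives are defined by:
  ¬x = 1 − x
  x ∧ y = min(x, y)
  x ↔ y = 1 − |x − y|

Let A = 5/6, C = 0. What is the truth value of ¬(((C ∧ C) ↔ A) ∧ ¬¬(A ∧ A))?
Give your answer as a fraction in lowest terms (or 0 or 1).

5/6

C ∧ C = 0 ∧ 0 = 0
(C ∧ C) ↔ A = 0 ↔ 5/6 = 1/6
A ∧ A = 5/6 ∧ 5/6 = 5/6
¬(A ∧ A) = ¬5/6 = 1/6
¬¬(A ∧ A) = ¬1/6 = 5/6
((C ∧ C) ↔ A) ∧ ¬¬(A ∧ A) = 1/6 ∧ 5/6 = 1/6
¬(((C ∧ C) ↔ A) ∧ ¬¬(A ∧ A)) = ¬1/6 = 5/6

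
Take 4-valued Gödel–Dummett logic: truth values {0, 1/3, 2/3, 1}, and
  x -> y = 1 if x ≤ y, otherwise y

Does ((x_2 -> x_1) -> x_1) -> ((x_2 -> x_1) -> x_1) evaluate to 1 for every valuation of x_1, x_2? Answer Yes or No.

Yes

x_1 = 0, x_2 = 0 ↦ 1
x_1 = 0, x_2 = 1/3 ↦ 1
x_1 = 0, x_2 = 2/3 ↦ 1
x_1 = 0, x_2 = 1 ↦ 1
x_1 = 1/3, x_2 = 0 ↦ 1
x_1 = 1/3, x_2 = 1/3 ↦ 1
x_1 = 1/3, x_2 = 2/3 ↦ 1
x_1 = 1/3, x_2 = 1 ↦ 1
x_1 = 2/3, x_2 = 0 ↦ 1
x_1 = 2/3, x_2 = 1/3 ↦ 1
x_1 = 2/3, x_2 = 2/3 ↦ 1
x_1 = 2/3, x_2 = 1 ↦ 1
x_1 = 1, x_2 = 0 ↦ 1
x_1 = 1, x_2 = 1/3 ↦ 1
x_1 = 1, x_2 = 2/3 ↦ 1
x_1 = 1, x_2 = 1 ↦ 1
Every assignment gives a value ≥ 1.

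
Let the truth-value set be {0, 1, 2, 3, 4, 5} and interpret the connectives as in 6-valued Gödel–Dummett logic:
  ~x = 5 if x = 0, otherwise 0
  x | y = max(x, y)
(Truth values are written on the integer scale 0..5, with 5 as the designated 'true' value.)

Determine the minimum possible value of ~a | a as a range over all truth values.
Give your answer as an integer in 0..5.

1

Take a = 1:
~a = ~1 = 0
~a | a = 0 | 1 = 1
No assignment yields a value below 1, so this is the minimum.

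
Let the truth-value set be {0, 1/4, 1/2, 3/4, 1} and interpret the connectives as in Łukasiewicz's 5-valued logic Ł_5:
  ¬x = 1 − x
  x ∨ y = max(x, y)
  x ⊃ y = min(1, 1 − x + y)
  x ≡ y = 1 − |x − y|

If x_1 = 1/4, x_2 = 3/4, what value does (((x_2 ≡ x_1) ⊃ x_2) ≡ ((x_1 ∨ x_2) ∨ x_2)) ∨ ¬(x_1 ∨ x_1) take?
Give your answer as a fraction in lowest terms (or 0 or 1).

3/4

x_2 ≡ x_1 = 3/4 ≡ 1/4 = 1/2
(x_2 ≡ x_1) ⊃ x_2 = 1/2 ⊃ 3/4 = 1
x_1 ∨ x_2 = 1/4 ∨ 3/4 = 3/4
(x_1 ∨ x_2) ∨ x_2 = 3/4 ∨ 3/4 = 3/4
((x_2 ≡ x_1) ⊃ x_2) ≡ ((x_1 ∨ x_2) ∨ x_2) = 1 ≡ 3/4 = 3/4
x_1 ∨ x_1 = 1/4 ∨ 1/4 = 1/4
¬(x_1 ∨ x_1) = ¬1/4 = 3/4
(((x_2 ≡ x_1) ⊃ x_2) ≡ ((x_1 ∨ x_2) ∨ x_2)) ∨ ¬(x_1 ∨ x_1) = 3/4 ∨ 3/4 = 3/4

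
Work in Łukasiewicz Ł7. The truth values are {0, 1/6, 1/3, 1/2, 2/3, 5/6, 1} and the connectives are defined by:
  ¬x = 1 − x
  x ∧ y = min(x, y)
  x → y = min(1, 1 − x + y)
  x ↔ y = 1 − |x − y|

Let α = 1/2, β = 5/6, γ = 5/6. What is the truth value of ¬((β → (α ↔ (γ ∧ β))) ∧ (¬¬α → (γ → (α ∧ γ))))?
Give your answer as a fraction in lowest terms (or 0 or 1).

1/6

γ ∧ β = 5/6 ∧ 5/6 = 5/6
α ↔ (γ ∧ β) = 1/2 ↔ 5/6 = 2/3
β → (α ↔ (γ ∧ β)) = 5/6 → 2/3 = 5/6
¬α = ¬1/2 = 1/2
¬¬α = ¬1/2 = 1/2
α ∧ γ = 1/2 ∧ 5/6 = 1/2
γ → (α ∧ γ) = 5/6 → 1/2 = 2/3
¬¬α → (γ → (α ∧ γ)) = 1/2 → 2/3 = 1
(β → (α ↔ (γ ∧ β))) ∧ (¬¬α → (γ → (α ∧ γ))) = 5/6 ∧ 1 = 5/6
¬((β → (α ↔ (γ ∧ β))) ∧ (¬¬α → (γ → (α ∧ γ)))) = ¬5/6 = 1/6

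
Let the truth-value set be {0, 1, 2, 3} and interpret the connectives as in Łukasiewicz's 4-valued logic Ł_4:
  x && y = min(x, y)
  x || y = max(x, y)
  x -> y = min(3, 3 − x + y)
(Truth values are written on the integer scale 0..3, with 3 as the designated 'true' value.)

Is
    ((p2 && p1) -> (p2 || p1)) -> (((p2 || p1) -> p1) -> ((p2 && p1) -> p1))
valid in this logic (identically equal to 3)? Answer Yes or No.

p1 = 0, p2 = 0 ↦ 3
p1 = 0, p2 = 1 ↦ 3
p1 = 0, p2 = 2 ↦ 3
p1 = 0, p2 = 3 ↦ 3
p1 = 1, p2 = 0 ↦ 3
p1 = 1, p2 = 1 ↦ 3
p1 = 1, p2 = 2 ↦ 3
p1 = 1, p2 = 3 ↦ 3
p1 = 2, p2 = 0 ↦ 3
p1 = 2, p2 = 1 ↦ 3
p1 = 2, p2 = 2 ↦ 3
p1 = 2, p2 = 3 ↦ 3
p1 = 3, p2 = 0 ↦ 3
p1 = 3, p2 = 1 ↦ 3
p1 = 3, p2 = 2 ↦ 3
p1 = 3, p2 = 3 ↦ 3
Every assignment gives a value ≥ 3.

Yes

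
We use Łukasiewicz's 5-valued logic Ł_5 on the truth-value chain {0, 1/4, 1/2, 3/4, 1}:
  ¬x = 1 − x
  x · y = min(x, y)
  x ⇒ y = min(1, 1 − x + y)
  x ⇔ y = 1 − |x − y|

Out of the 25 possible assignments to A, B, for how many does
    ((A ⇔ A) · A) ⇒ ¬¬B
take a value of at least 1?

value 1: 15 assignments (counts)
value 3/4: 4 assignments
value 1/2: 3 assignments
value 1/4: 2 assignments
value 0: 1 assignment
So 15 of the 25 assignments meet the threshold.

15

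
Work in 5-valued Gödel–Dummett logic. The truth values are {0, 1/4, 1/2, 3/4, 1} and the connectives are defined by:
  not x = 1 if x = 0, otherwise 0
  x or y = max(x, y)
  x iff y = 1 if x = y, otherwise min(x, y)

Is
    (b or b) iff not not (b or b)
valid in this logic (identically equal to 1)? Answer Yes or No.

Counterexample: take b = 1/4.
b or b = 1/4 or 1/4 = 1/4
not (b or b) = not 1/4 = 0
not not (b or b) = not 0 = 1
(b or b) iff not not (b or b) = 1/4 iff 1 = 1/4
This gives 1/4 ≠ 1.

No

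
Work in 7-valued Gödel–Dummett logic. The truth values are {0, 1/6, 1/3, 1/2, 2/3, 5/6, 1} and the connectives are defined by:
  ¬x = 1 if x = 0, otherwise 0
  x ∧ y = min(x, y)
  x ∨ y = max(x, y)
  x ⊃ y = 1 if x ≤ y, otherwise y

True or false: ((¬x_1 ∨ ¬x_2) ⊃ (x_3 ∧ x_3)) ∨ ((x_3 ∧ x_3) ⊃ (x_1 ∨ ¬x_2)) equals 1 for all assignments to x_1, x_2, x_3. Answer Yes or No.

Counterexample: take x_1 = 0, x_2 = 1/6, x_3 = 1/6.
¬x_1 = ¬0 = 1
¬x_2 = ¬1/6 = 0
¬x_1 ∨ ¬x_2 = 1 ∨ 0 = 1
x_3 ∧ x_3 = 1/6 ∧ 1/6 = 1/6
(¬x_1 ∨ ¬x_2) ⊃ (x_3 ∧ x_3) = 1 ⊃ 1/6 = 1/6
x_3 ∧ x_3 = 1/6 ∧ 1/6 = 1/6
¬x_2 = ¬1/6 = 0
x_1 ∨ ¬x_2 = 0 ∨ 0 = 0
(x_3 ∧ x_3) ⊃ (x_1 ∨ ¬x_2) = 1/6 ⊃ 0 = 0
((¬x_1 ∨ ¬x_2) ⊃ (x_3 ∧ x_3)) ∨ ((x_3 ∧ x_3) ⊃ (x_1 ∨ ¬x_2)) = 1/6 ∨ 0 = 1/6
This gives 1/6 ≠ 1.

No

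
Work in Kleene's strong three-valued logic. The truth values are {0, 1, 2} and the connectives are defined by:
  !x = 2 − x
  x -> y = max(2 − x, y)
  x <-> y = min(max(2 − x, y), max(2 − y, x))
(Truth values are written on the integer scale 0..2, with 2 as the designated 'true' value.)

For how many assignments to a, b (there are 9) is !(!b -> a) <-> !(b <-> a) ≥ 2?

a = 0, b = 0 ↦ 0  <
a = 0, b = 1 ↦ 1  <
a = 0, b = 2 ↦ 0  <
a = 1, b = 0 ↦ 1  <
a = 1, b = 1 ↦ 1  <
a = 1, b = 2 ↦ 1  <
a = 2, b = 0 ↦ 0  <
a = 2, b = 1 ↦ 1  <
a = 2, b = 2 ↦ 2  ≥
So 1 of the 9 assignments meets the threshold.

1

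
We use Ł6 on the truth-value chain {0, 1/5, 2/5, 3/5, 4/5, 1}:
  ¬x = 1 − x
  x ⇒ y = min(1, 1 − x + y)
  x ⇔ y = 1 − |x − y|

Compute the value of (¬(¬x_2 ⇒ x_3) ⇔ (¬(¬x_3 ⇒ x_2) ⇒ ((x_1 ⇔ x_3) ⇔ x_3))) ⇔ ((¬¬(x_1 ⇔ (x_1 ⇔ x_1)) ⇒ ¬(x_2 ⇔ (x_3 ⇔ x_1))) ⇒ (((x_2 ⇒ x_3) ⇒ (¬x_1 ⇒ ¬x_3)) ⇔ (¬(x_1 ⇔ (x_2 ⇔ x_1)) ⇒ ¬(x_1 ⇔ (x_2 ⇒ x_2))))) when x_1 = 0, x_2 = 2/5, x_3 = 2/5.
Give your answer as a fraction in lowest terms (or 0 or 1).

3/5

¬x_2 = ¬2/5 = 3/5
¬x_2 ⇒ x_3 = 3/5 ⇒ 2/5 = 4/5
¬(¬x_2 ⇒ x_3) = ¬4/5 = 1/5
¬x_3 = ¬2/5 = 3/5
¬x_3 ⇒ x_2 = 3/5 ⇒ 2/5 = 4/5
¬(¬x_3 ⇒ x_2) = ¬4/5 = 1/5
x_1 ⇔ x_3 = 0 ⇔ 2/5 = 3/5
(x_1 ⇔ x_3) ⇔ x_3 = 3/5 ⇔ 2/5 = 4/5
¬(¬x_3 ⇒ x_2) ⇒ ((x_1 ⇔ x_3) ⇔ x_3) = 1/5 ⇒ 4/5 = 1
¬(¬x_2 ⇒ x_3) ⇔ (¬(¬x_3 ⇒ x_2) ⇒ ((x_1 ⇔ x_3) ⇔ x_3)) = 1/5 ⇔ 1 = 1/5
x_1 ⇔ x_1 = 0 ⇔ 0 = 1
x_1 ⇔ (x_1 ⇔ x_1) = 0 ⇔ 1 = 0
¬(x_1 ⇔ (x_1 ⇔ x_1)) = ¬0 = 1
¬¬(x_1 ⇔ (x_1 ⇔ x_1)) = ¬1 = 0
x_3 ⇔ x_1 = 2/5 ⇔ 0 = 3/5
x_2 ⇔ (x_3 ⇔ x_1) = 2/5 ⇔ 3/5 = 4/5
¬(x_2 ⇔ (x_3 ⇔ x_1)) = ¬4/5 = 1/5
¬¬(x_1 ⇔ (x_1 ⇔ x_1)) ⇒ ¬(x_2 ⇔ (x_3 ⇔ x_1)) = 0 ⇒ 1/5 = 1
x_2 ⇒ x_3 = 2/5 ⇒ 2/5 = 1
¬x_1 = ¬0 = 1
¬x_3 = ¬2/5 = 3/5
¬x_1 ⇒ ¬x_3 = 1 ⇒ 3/5 = 3/5
(x_2 ⇒ x_3) ⇒ (¬x_1 ⇒ ¬x_3) = 1 ⇒ 3/5 = 3/5
x_2 ⇔ x_1 = 2/5 ⇔ 0 = 3/5
x_1 ⇔ (x_2 ⇔ x_1) = 0 ⇔ 3/5 = 2/5
¬(x_1 ⇔ (x_2 ⇔ x_1)) = ¬2/5 = 3/5
x_2 ⇒ x_2 = 2/5 ⇒ 2/5 = 1
x_1 ⇔ (x_2 ⇒ x_2) = 0 ⇔ 1 = 0
¬(x_1 ⇔ (x_2 ⇒ x_2)) = ¬0 = 1
¬(x_1 ⇔ (x_2 ⇔ x_1)) ⇒ ¬(x_1 ⇔ (x_2 ⇒ x_2)) = 3/5 ⇒ 1 = 1
((x_2 ⇒ x_3) ⇒ (¬x_1 ⇒ ¬x_3)) ⇔ (¬(x_1 ⇔ (x_2 ⇔ x_1)) ⇒ ¬(x_1 ⇔ (x_2 ⇒ x_2))) = 3/5 ⇔ 1 = 3/5
(¬¬(x_1 ⇔ (x_1 ⇔ x_1)) ⇒ ¬(x_2 ⇔ (x_3 ⇔ x_1))) ⇒ (((x_2 ⇒ x_3) ⇒ (¬x_1 ⇒ ¬x_3)) ⇔ (¬(x_1 ⇔ (x_2 ⇔ x_1)) ⇒ ¬(x_1 ⇔ (x_2 ⇒ x_2)))) = 1 ⇒ 3/5 = 3/5
(¬(¬x_2 ⇒ x_3) ⇔ (¬(¬x_3 ⇒ x_2) ⇒ ((x_1 ⇔ x_3) ⇔ x_3))) ⇔ ((¬¬(x_1 ⇔ (x_1 ⇔ x_1)) ⇒ ¬(x_2 ⇔ (x_3 ⇔ x_1))) ⇒ (((x_2 ⇒ x_3) ⇒ (¬x_1 ⇒ ¬x_3)) ⇔ (¬(x_1 ⇔ (x_2 ⇔ x_1)) ⇒ ¬(x_1 ⇔ (x_2 ⇒ x_2))))) = 1/5 ⇔ 3/5 = 3/5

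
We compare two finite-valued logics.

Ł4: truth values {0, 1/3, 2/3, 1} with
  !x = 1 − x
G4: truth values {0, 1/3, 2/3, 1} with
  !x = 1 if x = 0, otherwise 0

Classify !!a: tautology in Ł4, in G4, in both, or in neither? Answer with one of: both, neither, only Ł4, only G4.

neither

In Ł4: at a = 0 the value is 0 — not a tautology.
In G4: at a = 0 the value is 0 — not a tautology.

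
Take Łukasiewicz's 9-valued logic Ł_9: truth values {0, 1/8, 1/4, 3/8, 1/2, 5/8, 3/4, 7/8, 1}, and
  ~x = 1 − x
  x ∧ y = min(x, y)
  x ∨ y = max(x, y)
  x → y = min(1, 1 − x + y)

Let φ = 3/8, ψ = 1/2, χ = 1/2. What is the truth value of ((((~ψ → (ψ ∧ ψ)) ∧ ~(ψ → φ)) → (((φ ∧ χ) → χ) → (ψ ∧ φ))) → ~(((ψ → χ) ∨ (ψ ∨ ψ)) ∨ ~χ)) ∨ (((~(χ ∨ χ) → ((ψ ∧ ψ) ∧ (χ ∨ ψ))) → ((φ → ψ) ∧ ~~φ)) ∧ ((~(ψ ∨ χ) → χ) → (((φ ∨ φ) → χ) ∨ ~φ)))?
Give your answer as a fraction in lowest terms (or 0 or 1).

~ψ = ~1/2 = 1/2
ψ ∧ ψ = 1/2 ∧ 1/2 = 1/2
~ψ → (ψ ∧ ψ) = 1/2 → 1/2 = 1
ψ → φ = 1/2 → 3/8 = 7/8
~(ψ → φ) = ~7/8 = 1/8
(~ψ → (ψ ∧ ψ)) ∧ ~(ψ → φ) = 1 ∧ 1/8 = 1/8
φ ∧ χ = 3/8 ∧ 1/2 = 3/8
(φ ∧ χ) → χ = 3/8 → 1/2 = 1
ψ ∧ φ = 1/2 ∧ 3/8 = 3/8
((φ ∧ χ) → χ) → (ψ ∧ φ) = 1 → 3/8 = 3/8
((~ψ → (ψ ∧ ψ)) ∧ ~(ψ → φ)) → (((φ ∧ χ) → χ) → (ψ ∧ φ)) = 1/8 → 3/8 = 1
ψ → χ = 1/2 → 1/2 = 1
ψ ∨ ψ = 1/2 ∨ 1/2 = 1/2
(ψ → χ) ∨ (ψ ∨ ψ) = 1 ∨ 1/2 = 1
~χ = ~1/2 = 1/2
((ψ → χ) ∨ (ψ ∨ ψ)) ∨ ~χ = 1 ∨ 1/2 = 1
~(((ψ → χ) ∨ (ψ ∨ ψ)) ∨ ~χ) = ~1 = 0
(((~ψ → (ψ ∧ ψ)) ∧ ~(ψ → φ)) → (((φ ∧ χ) → χ) → (ψ ∧ φ))) → ~(((ψ → χ) ∨ (ψ ∨ ψ)) ∨ ~χ) = 1 → 0 = 0
χ ∨ χ = 1/2 ∨ 1/2 = 1/2
~(χ ∨ χ) = ~1/2 = 1/2
ψ ∧ ψ = 1/2 ∧ 1/2 = 1/2
χ ∨ ψ = 1/2 ∨ 1/2 = 1/2
(ψ ∧ ψ) ∧ (χ ∨ ψ) = 1/2 ∧ 1/2 = 1/2
~(χ ∨ χ) → ((ψ ∧ ψ) ∧ (χ ∨ ψ)) = 1/2 → 1/2 = 1
φ → ψ = 3/8 → 1/2 = 1
~φ = ~3/8 = 5/8
~~φ = ~5/8 = 3/8
(φ → ψ) ∧ ~~φ = 1 ∧ 3/8 = 3/8
(~(χ ∨ χ) → ((ψ ∧ ψ) ∧ (χ ∨ ψ))) → ((φ → ψ) ∧ ~~φ) = 1 → 3/8 = 3/8
ψ ∨ χ = 1/2 ∨ 1/2 = 1/2
~(ψ ∨ χ) = ~1/2 = 1/2
~(ψ ∨ χ) → χ = 1/2 → 1/2 = 1
φ ∨ φ = 3/8 ∨ 3/8 = 3/8
(φ ∨ φ) → χ = 3/8 → 1/2 = 1
~φ = ~3/8 = 5/8
((φ ∨ φ) → χ) ∨ ~φ = 1 ∨ 5/8 = 1
(~(ψ ∨ χ) → χ) → (((φ ∨ φ) → χ) ∨ ~φ) = 1 → 1 = 1
((~(χ ∨ χ) → ((ψ ∧ ψ) ∧ (χ ∨ ψ))) → ((φ → ψ) ∧ ~~φ)) ∧ ((~(ψ ∨ χ) → χ) → (((φ ∨ φ) → χ) ∨ ~φ)) = 3/8 ∧ 1 = 3/8
((((~ψ → (ψ ∧ ψ)) ∧ ~(ψ → φ)) → (((φ ∧ χ) → χ) → (ψ ∧ φ))) → ~(((ψ → χ) ∨ (ψ ∨ ψ)) ∨ ~χ)) ∨ (((~(χ ∨ χ) → ((ψ ∧ ψ) ∧ (χ ∨ ψ))) → ((φ → ψ) ∧ ~~φ)) ∧ ((~(ψ ∨ χ) → χ) → (((φ ∨ φ) → χ) ∨ ~φ))) = 0 ∨ 3/8 = 3/8

3/8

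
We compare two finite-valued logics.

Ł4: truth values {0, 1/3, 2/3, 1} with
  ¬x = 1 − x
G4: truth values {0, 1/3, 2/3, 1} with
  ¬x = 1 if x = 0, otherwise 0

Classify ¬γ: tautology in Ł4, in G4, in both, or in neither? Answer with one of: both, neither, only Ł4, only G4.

neither

In Ł4: at γ = 1/3 the value is 2/3 — not a tautology.
In G4: at γ = 1/3 the value is 0 — not a tautology.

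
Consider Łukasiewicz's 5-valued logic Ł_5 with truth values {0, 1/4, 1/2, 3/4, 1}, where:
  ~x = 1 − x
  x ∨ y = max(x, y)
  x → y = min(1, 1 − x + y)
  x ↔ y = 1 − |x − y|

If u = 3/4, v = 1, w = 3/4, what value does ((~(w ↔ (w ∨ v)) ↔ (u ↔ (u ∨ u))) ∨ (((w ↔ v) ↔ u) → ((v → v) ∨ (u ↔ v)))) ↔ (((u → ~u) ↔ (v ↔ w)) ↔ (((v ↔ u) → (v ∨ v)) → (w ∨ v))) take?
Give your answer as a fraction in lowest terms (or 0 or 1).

3/4

w ∨ v = 3/4 ∨ 1 = 1
w ↔ (w ∨ v) = 3/4 ↔ 1 = 3/4
~(w ↔ (w ∨ v)) = ~3/4 = 1/4
u ∨ u = 3/4 ∨ 3/4 = 3/4
u ↔ (u ∨ u) = 3/4 ↔ 3/4 = 1
~(w ↔ (w ∨ v)) ↔ (u ↔ (u ∨ u)) = 1/4 ↔ 1 = 1/4
w ↔ v = 3/4 ↔ 1 = 3/4
(w ↔ v) ↔ u = 3/4 ↔ 3/4 = 1
v → v = 1 → 1 = 1
u ↔ v = 3/4 ↔ 1 = 3/4
(v → v) ∨ (u ↔ v) = 1 ∨ 3/4 = 1
((w ↔ v) ↔ u) → ((v → v) ∨ (u ↔ v)) = 1 → 1 = 1
(~(w ↔ (w ∨ v)) ↔ (u ↔ (u ∨ u))) ∨ (((w ↔ v) ↔ u) → ((v → v) ∨ (u ↔ v))) = 1/4 ∨ 1 = 1
~u = ~3/4 = 1/4
u → ~u = 3/4 → 1/4 = 1/2
v ↔ w = 1 ↔ 3/4 = 3/4
(u → ~u) ↔ (v ↔ w) = 1/2 ↔ 3/4 = 3/4
v ↔ u = 1 ↔ 3/4 = 3/4
v ∨ v = 1 ∨ 1 = 1
(v ↔ u) → (v ∨ v) = 3/4 → 1 = 1
w ∨ v = 3/4 ∨ 1 = 1
((v ↔ u) → (v ∨ v)) → (w ∨ v) = 1 → 1 = 1
((u → ~u) ↔ (v ↔ w)) ↔ (((v ↔ u) → (v ∨ v)) → (w ∨ v)) = 3/4 ↔ 1 = 3/4
((~(w ↔ (w ∨ v)) ↔ (u ↔ (u ∨ u))) ∨ (((w ↔ v) ↔ u) → ((v → v) ∨ (u ↔ v)))) ↔ (((u → ~u) ↔ (v ↔ w)) ↔ (((v ↔ u) → (v ∨ v)) → (w ∨ v))) = 1 ↔ 3/4 = 3/4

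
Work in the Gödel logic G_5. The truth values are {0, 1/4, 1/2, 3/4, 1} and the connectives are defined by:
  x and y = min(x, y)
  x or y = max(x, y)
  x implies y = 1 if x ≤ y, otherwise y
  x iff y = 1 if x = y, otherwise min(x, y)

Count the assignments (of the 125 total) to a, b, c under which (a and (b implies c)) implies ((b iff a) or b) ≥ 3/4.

87

value 1: 85 assignments (counts)
value 3/4: 2 assignments (counts)
value 1/2: 6 assignments
value 1/4: 12 assignments
value 0: 20 assignments
So 87 of the 125 assignments meet the threshold.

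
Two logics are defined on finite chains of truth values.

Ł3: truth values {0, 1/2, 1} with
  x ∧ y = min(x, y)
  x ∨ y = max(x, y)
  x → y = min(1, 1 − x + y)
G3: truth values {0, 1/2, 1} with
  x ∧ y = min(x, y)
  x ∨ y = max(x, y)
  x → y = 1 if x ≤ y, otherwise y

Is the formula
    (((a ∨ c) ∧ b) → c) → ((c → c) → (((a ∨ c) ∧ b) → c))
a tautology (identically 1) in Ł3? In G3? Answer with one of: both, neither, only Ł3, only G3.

In Ł3: every assignment gives 1 — tautology.
In G3: every assignment gives 1 — tautology.

both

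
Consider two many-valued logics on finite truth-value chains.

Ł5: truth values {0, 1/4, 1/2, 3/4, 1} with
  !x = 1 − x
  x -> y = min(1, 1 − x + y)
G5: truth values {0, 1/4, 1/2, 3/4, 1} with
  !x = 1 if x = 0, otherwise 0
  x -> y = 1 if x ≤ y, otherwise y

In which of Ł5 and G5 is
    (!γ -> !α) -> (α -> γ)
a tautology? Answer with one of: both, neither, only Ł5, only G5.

only Ł5

In Ł5: every assignment gives 1 — tautology.
In G5: at α = 1/2, γ = 1/4 the value is 1/4 — not a tautology.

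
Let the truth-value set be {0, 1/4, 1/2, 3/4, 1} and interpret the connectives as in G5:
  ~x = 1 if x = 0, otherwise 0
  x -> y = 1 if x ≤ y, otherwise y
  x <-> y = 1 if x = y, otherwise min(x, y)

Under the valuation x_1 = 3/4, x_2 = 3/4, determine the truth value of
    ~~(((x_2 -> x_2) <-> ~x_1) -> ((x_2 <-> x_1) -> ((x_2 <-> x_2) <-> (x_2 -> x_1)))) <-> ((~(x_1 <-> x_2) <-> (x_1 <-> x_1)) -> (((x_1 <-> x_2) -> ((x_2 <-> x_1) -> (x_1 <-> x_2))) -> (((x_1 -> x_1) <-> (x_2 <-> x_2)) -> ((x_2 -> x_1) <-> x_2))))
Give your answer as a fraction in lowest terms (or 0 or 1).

x_2 -> x_2 = 3/4 -> 3/4 = 1
~x_1 = ~3/4 = 0
(x_2 -> x_2) <-> ~x_1 = 1 <-> 0 = 0
x_2 <-> x_1 = 3/4 <-> 3/4 = 1
x_2 <-> x_2 = 3/4 <-> 3/4 = 1
x_2 -> x_1 = 3/4 -> 3/4 = 1
(x_2 <-> x_2) <-> (x_2 -> x_1) = 1 <-> 1 = 1
(x_2 <-> x_1) -> ((x_2 <-> x_2) <-> (x_2 -> x_1)) = 1 -> 1 = 1
((x_2 -> x_2) <-> ~x_1) -> ((x_2 <-> x_1) -> ((x_2 <-> x_2) <-> (x_2 -> x_1))) = 0 -> 1 = 1
~(((x_2 -> x_2) <-> ~x_1) -> ((x_2 <-> x_1) -> ((x_2 <-> x_2) <-> (x_2 -> x_1)))) = ~1 = 0
~~(((x_2 -> x_2) <-> ~x_1) -> ((x_2 <-> x_1) -> ((x_2 <-> x_2) <-> (x_2 -> x_1)))) = ~0 = 1
x_1 <-> x_2 = 3/4 <-> 3/4 = 1
~(x_1 <-> x_2) = ~1 = 0
x_1 <-> x_1 = 3/4 <-> 3/4 = 1
~(x_1 <-> x_2) <-> (x_1 <-> x_1) = 0 <-> 1 = 0
x_1 <-> x_2 = 3/4 <-> 3/4 = 1
x_2 <-> x_1 = 3/4 <-> 3/4 = 1
x_1 <-> x_2 = 3/4 <-> 3/4 = 1
(x_2 <-> x_1) -> (x_1 <-> x_2) = 1 -> 1 = 1
(x_1 <-> x_2) -> ((x_2 <-> x_1) -> (x_1 <-> x_2)) = 1 -> 1 = 1
x_1 -> x_1 = 3/4 -> 3/4 = 1
x_2 <-> x_2 = 3/4 <-> 3/4 = 1
(x_1 -> x_1) <-> (x_2 <-> x_2) = 1 <-> 1 = 1
x_2 -> x_1 = 3/4 -> 3/4 = 1
(x_2 -> x_1) <-> x_2 = 1 <-> 3/4 = 3/4
((x_1 -> x_1) <-> (x_2 <-> x_2)) -> ((x_2 -> x_1) <-> x_2) = 1 -> 3/4 = 3/4
((x_1 <-> x_2) -> ((x_2 <-> x_1) -> (x_1 <-> x_2))) -> (((x_1 -> x_1) <-> (x_2 <-> x_2)) -> ((x_2 -> x_1) <-> x_2)) = 1 -> 3/4 = 3/4
(~(x_1 <-> x_2) <-> (x_1 <-> x_1)) -> (((x_1 <-> x_2) -> ((x_2 <-> x_1) -> (x_1 <-> x_2))) -> (((x_1 -> x_1) <-> (x_2 <-> x_2)) -> ((x_2 -> x_1) <-> x_2))) = 0 -> 3/4 = 1
~~(((x_2 -> x_2) <-> ~x_1) -> ((x_2 <-> x_1) -> ((x_2 <-> x_2) <-> (x_2 -> x_1)))) <-> ((~(x_1 <-> x_2) <-> (x_1 <-> x_1)) -> (((x_1 <-> x_2) -> ((x_2 <-> x_1) -> (x_1 <-> x_2))) -> (((x_1 -> x_1) <-> (x_2 <-> x_2)) -> ((x_2 -> x_1) <-> x_2)))) = 1 <-> 1 = 1

1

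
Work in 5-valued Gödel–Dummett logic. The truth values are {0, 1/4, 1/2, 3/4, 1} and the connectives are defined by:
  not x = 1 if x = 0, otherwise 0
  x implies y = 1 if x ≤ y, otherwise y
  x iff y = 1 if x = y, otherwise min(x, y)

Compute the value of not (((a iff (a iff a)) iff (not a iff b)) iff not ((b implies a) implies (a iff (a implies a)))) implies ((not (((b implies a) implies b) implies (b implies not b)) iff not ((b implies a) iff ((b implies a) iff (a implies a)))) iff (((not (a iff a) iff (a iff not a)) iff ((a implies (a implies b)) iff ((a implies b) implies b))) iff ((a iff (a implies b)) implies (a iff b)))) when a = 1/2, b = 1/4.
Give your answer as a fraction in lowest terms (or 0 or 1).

1

a iff a = 1/2 iff 1/2 = 1
a iff (a iff a) = 1/2 iff 1 = 1/2
not a = not 1/2 = 0
not a iff b = 0 iff 1/4 = 0
(a iff (a iff a)) iff (not a iff b) = 1/2 iff 0 = 0
b implies a = 1/4 implies 1/2 = 1
a implies a = 1/2 implies 1/2 = 1
a iff (a implies a) = 1/2 iff 1 = 1/2
(b implies a) implies (a iff (a implies a)) = 1 implies 1/2 = 1/2
not ((b implies a) implies (a iff (a implies a))) = not 1/2 = 0
((a iff (a iff a)) iff (not a iff b)) iff not ((b implies a) implies (a iff (a implies a))) = 0 iff 0 = 1
not (((a iff (a iff a)) iff (not a iff b)) iff not ((b implies a) implies (a iff (a implies a)))) = not 1 = 0
b implies a = 1/4 implies 1/2 = 1
(b implies a) implies b = 1 implies 1/4 = 1/4
not b = not 1/4 = 0
b implies not b = 1/4 implies 0 = 0
((b implies a) implies b) implies (b implies not b) = 1/4 implies 0 = 0
not (((b implies a) implies b) implies (b implies not b)) = not 0 = 1
b implies a = 1/4 implies 1/2 = 1
b implies a = 1/4 implies 1/2 = 1
a implies a = 1/2 implies 1/2 = 1
(b implies a) iff (a implies a) = 1 iff 1 = 1
(b implies a) iff ((b implies a) iff (a implies a)) = 1 iff 1 = 1
not ((b implies a) iff ((b implies a) iff (a implies a))) = not 1 = 0
not (((b implies a) implies b) implies (b implies not b)) iff not ((b implies a) iff ((b implies a) iff (a implies a))) = 1 iff 0 = 0
a iff a = 1/2 iff 1/2 = 1
not (a iff a) = not 1 = 0
not a = not 1/2 = 0
a iff not a = 1/2 iff 0 = 0
not (a iff a) iff (a iff not a) = 0 iff 0 = 1
a implies b = 1/2 implies 1/4 = 1/4
a implies (a implies b) = 1/2 implies 1/4 = 1/4
a implies b = 1/2 implies 1/4 = 1/4
(a implies b) implies b = 1/4 implies 1/4 = 1
(a implies (a implies b)) iff ((a implies b) implies b) = 1/4 iff 1 = 1/4
(not (a iff a) iff (a iff not a)) iff ((a implies (a implies b)) iff ((a implies b) implies b)) = 1 iff 1/4 = 1/4
a implies b = 1/2 implies 1/4 = 1/4
a iff (a implies b) = 1/2 iff 1/4 = 1/4
a iff b = 1/2 iff 1/4 = 1/4
(a iff (a implies b)) implies (a iff b) = 1/4 implies 1/4 = 1
((not (a iff a) iff (a iff not a)) iff ((a implies (a implies b)) iff ((a implies b) implies b))) iff ((a iff (a implies b)) implies (a iff b)) = 1/4 iff 1 = 1/4
(not (((b implies a) implies b) implies (b implies not b)) iff not ((b implies a) iff ((b implies a) iff (a implies a)))) iff (((not (a iff a) iff (a iff not a)) iff ((a implies (a implies b)) iff ((a implies b) implies b))) iff ((a iff (a implies b)) implies (a iff b))) = 0 iff 1/4 = 0
not (((a iff (a iff a)) iff (not a iff b)) iff not ((b implies a) implies (a iff (a implies a)))) implies ((not (((b implies a) implies b) implies (b implies not b)) iff not ((b implies a) iff ((b implies a) iff (a implies a)))) iff (((not (a iff a) iff (a iff not a)) iff ((a implies (a implies b)) iff ((a implies b) implies b))) iff ((a iff (a implies b)) implies (a iff b)))) = 0 implies 0 = 1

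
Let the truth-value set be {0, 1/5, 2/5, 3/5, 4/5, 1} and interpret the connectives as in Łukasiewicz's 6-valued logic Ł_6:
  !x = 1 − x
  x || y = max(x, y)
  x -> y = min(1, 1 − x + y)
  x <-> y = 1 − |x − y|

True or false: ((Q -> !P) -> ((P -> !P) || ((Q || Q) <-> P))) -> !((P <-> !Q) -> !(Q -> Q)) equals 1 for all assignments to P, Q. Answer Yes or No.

Counterexample: take P = 0, Q = 0.
!P = !0 = 1
Q -> !P = 0 -> 1 = 1
!P = !0 = 1
P -> !P = 0 -> 1 = 1
Q || Q = 0 || 0 = 0
(Q || Q) <-> P = 0 <-> 0 = 1
(P -> !P) || ((Q || Q) <-> P) = 1 || 1 = 1
(Q -> !P) -> ((P -> !P) || ((Q || Q) <-> P)) = 1 -> 1 = 1
!Q = !0 = 1
P <-> !Q = 0 <-> 1 = 0
Q -> Q = 0 -> 0 = 1
!(Q -> Q) = !1 = 0
(P <-> !Q) -> !(Q -> Q) = 0 -> 0 = 1
!((P <-> !Q) -> !(Q -> Q)) = !1 = 0
((Q -> !P) -> ((P -> !P) || ((Q || Q) <-> P))) -> !((P <-> !Q) -> !(Q -> Q)) = 1 -> 0 = 0
This gives 0 ≠ 1.

No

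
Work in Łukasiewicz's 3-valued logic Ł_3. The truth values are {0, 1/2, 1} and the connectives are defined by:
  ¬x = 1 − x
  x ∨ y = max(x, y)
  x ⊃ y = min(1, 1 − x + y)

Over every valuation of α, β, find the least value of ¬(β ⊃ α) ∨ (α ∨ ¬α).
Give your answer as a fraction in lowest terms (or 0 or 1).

1/2

Take α = 1/2, β = 0:
β ⊃ α = 0 ⊃ 1/2 = 1
¬(β ⊃ α) = ¬1 = 0
¬α = ¬1/2 = 1/2
α ∨ ¬α = 1/2 ∨ 1/2 = 1/2
¬(β ⊃ α) ∨ (α ∨ ¬α) = 0 ∨ 1/2 = 1/2
No assignment yields a value below 1/2, so this is the minimum.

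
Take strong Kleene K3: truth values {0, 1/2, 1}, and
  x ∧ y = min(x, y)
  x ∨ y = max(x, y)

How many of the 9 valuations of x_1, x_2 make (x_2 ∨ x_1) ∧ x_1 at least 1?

x_1 = 0, x_2 = 0 ↦ 0  <
x_1 = 0, x_2 = 1/2 ↦ 0  <
x_1 = 0, x_2 = 1 ↦ 0  <
x_1 = 1/2, x_2 = 0 ↦ 1/2  <
x_1 = 1/2, x_2 = 1/2 ↦ 1/2  <
x_1 = 1/2, x_2 = 1 ↦ 1/2  <
x_1 = 1, x_2 = 0 ↦ 1  ≥
x_1 = 1, x_2 = 1/2 ↦ 1  ≥
x_1 = 1, x_2 = 1 ↦ 1  ≥
So 3 of the 9 assignments meet the threshold.

3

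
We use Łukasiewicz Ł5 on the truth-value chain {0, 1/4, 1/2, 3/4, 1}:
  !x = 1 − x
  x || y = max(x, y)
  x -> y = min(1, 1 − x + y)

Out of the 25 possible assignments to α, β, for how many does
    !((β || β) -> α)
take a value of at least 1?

value 1: 1 assignment (counts)
value 3/4: 2 assignments
value 1/2: 3 assignments
value 1/4: 4 assignments
value 0: 15 assignments
So 1 of the 25 assignments meets the threshold.

1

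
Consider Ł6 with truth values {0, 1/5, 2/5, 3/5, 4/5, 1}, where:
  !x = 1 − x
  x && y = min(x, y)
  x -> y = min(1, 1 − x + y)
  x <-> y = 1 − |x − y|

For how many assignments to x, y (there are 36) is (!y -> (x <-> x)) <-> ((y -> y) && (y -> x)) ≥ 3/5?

value 1: 21 assignments (counts)
value 4/5: 5 assignments (counts)
value 3/5: 4 assignments (counts)
value 2/5: 3 assignments
value 1/5: 2 assignments
value 0: 1 assignment
So 30 of the 36 assignments meet the threshold.

30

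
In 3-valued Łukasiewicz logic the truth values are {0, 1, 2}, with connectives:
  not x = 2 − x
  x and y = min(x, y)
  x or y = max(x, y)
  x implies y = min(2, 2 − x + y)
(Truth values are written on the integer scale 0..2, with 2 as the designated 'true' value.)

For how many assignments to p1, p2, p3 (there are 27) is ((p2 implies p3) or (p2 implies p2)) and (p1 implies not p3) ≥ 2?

value 2: 18 assignments (counts)
value 1: 6 assignments
value 0: 3 assignments
So 18 of the 27 assignments meet the threshold.

18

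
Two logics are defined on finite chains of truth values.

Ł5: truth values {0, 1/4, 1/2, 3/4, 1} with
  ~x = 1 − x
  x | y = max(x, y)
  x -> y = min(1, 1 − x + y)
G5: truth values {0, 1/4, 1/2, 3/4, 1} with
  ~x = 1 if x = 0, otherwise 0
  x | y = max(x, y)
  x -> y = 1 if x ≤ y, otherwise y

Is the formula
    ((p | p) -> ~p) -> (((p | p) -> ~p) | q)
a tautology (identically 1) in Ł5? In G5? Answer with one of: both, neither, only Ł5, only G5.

both

In Ł5: every assignment gives 1 — tautology.
In G5: every assignment gives 1 — tautology.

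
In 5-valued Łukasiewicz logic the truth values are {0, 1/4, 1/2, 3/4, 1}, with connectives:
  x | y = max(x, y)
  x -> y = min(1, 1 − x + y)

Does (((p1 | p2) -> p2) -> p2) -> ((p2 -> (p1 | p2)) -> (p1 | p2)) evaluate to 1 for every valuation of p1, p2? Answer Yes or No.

Yes

At p1 = 3/4, p2 = 1/4, for instance:
p1 | p2 = 3/4 | 1/4 = 3/4
(p1 | p2) -> p2 = 3/4 -> 1/4 = 1/2
((p1 | p2) -> p2) -> p2 = 1/2 -> 1/4 = 3/4
p2 -> (p1 | p2) = 1/4 -> 3/4 = 1
(p2 -> (p1 | p2)) -> (p1 | p2) = 1 -> 3/4 = 3/4
(((p1 | p2) -> p2) -> p2) -> ((p2 -> (p1 | p2)) -> (p1 | p2)) = 3/4 -> 3/4 = 1
and checking the remaining 24 assignments likewise gives ≥ 1 in every case.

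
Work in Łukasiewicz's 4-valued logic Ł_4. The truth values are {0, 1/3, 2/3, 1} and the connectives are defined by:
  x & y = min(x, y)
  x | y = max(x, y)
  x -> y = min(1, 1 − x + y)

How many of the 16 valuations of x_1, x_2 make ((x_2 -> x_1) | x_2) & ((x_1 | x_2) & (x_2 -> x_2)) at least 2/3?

12

x_1 = 0, x_2 = 0 ↦ 0  <
x_1 = 0, x_2 = 1/3 ↦ 1/3  <
x_1 = 0, x_2 = 2/3 ↦ 2/3  ≥
x_1 = 0, x_2 = 1 ↦ 1  ≥
x_1 = 1/3, x_2 = 0 ↦ 1/3  <
x_1 = 1/3, x_2 = 1/3 ↦ 1/3  <
x_1 = 1/3, x_2 = 2/3 ↦ 2/3  ≥
x_1 = 1/3, x_2 = 1 ↦ 1  ≥
x_1 = 2/3, x_2 = 0 ↦ 2/3  ≥
x_1 = 2/3, x_2 = 1/3 ↦ 2/3  ≥
x_1 = 2/3, x_2 = 2/3 ↦ 2/3  ≥
x_1 = 2/3, x_2 = 1 ↦ 1  ≥
x_1 = 1, x_2 = 0 ↦ 1  ≥
x_1 = 1, x_2 = 1/3 ↦ 1  ≥
x_1 = 1, x_2 = 2/3 ↦ 1  ≥
x_1 = 1, x_2 = 1 ↦ 1  ≥
So 12 of the 16 assignments meet the threshold.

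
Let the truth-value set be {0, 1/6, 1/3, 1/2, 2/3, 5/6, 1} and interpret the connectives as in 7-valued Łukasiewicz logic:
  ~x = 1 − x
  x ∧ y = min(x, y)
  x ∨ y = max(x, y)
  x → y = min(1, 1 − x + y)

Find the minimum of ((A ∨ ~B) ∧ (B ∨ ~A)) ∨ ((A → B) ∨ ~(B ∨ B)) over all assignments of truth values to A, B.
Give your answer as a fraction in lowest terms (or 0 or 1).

Take A = 1, B = 1/2:
~B = ~1/2 = 1/2
A ∨ ~B = 1 ∨ 1/2 = 1
~A = ~1 = 0
B ∨ ~A = 1/2 ∨ 0 = 1/2
(A ∨ ~B) ∧ (B ∨ ~A) = 1 ∧ 1/2 = 1/2
A → B = 1 → 1/2 = 1/2
B ∨ B = 1/2 ∨ 1/2 = 1/2
~(B ∨ B) = ~1/2 = 1/2
(A → B) ∨ ~(B ∨ B) = 1/2 ∨ 1/2 = 1/2
((A ∨ ~B) ∧ (B ∨ ~A)) ∨ ((A → B) ∨ ~(B ∨ B)) = 1/2 ∨ 1/2 = 1/2
No assignment yields a value below 1/2, so this is the minimum.

1/2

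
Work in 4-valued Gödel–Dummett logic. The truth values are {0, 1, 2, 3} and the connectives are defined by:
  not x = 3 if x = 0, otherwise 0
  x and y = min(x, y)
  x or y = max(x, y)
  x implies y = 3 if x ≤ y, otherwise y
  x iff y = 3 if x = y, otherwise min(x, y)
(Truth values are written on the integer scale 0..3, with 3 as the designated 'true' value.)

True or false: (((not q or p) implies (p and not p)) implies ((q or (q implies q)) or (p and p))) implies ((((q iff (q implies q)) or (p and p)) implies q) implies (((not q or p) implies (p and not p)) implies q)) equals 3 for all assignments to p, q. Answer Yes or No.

No

Counterexample: take p = 0, q = 1.
not q = not 1 = 0
not q or p = 0 or 0 = 0
not p = not 0 = 3
p and not p = 0 and 3 = 0
(not q or p) implies (p and not p) = 0 implies 0 = 3
q implies q = 1 implies 1 = 3
q or (q implies q) = 1 or 3 = 3
p and p = 0 and 0 = 0
(q or (q implies q)) or (p and p) = 3 or 0 = 3
((not q or p) implies (p and not p)) implies ((q or (q implies q)) or (p and p)) = 3 implies 3 = 3
q implies q = 1 implies 1 = 3
q iff (q implies q) = 1 iff 3 = 1
p and p = 0 and 0 = 0
(q iff (q implies q)) or (p and p) = 1 or 0 = 1
((q iff (q implies q)) or (p and p)) implies q = 1 implies 1 = 3
not q = not 1 = 0
not q or p = 0 or 0 = 0
not p = not 0 = 3
p and not p = 0 and 3 = 0
(not q or p) implies (p and not p) = 0 implies 0 = 3
((not q or p) implies (p and not p)) implies q = 3 implies 1 = 1
(((q iff (q implies q)) or (p and p)) implies q) implies (((not q or p) implies (p and not p)) implies q) = 3 implies 1 = 1
(((not q or p) implies (p and not p)) implies ((q or (q implies q)) or (p and p))) implies ((((q iff (q implies q)) or (p and p)) implies q) implies (((not q or p) implies (p and not p)) implies q)) = 3 implies 1 = 1
This gives 1 ≠ 3.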